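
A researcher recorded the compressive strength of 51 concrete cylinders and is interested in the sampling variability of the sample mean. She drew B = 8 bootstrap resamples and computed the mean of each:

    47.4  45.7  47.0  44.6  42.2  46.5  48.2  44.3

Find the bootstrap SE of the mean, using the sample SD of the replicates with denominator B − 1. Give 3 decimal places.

SE* = 1.960

Bootstrap SE is the standard deviation of the 8 replicate means.
Mean of replicates: (47.4 + 45.7 + 47.0 + 44.6 + 42.2 + 46.5 + 48.2 + 44.3) / 8 = 365.9000 / 8 = 45.7375
Sum of squared deviations: (+1.6625)² + (−0.0375)² + (+1.2625)² + (−1.1375)² + (−3.5375)² + (+0.7625)² + (+2.4625)² + (−1.4375)² = 26.8787
Variance = 26.8787 / 7 = 3.8398
SE* = √3.8398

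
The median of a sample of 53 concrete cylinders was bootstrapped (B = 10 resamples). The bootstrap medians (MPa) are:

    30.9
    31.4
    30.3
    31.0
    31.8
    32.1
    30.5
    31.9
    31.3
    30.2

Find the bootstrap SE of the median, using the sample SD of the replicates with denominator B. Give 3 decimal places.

Bootstrap SE is the standard deviation of the 10 replicate medians.
Mean of replicates: (30.9 + 31.4 + 30.3 + 31.0 + 31.8 + 32.1 + 30.5 + 31.9 + 31.3 + 30.2) / 10 = 311.4000 / 10 = 31.1400
Sum of squared deviations: (−0.2400)² + (+0.2600)² + (−0.8400)² + (−0.1400)² + (+0.6600)² + (+0.9600)² + (−0.6400)² + (+0.7600)² + (+0.1600)² + (−0.9400)² = 4.1040
Variance = 4.1040 / 10 = 0.4104
SE* = √0.4104

SE* = 0.641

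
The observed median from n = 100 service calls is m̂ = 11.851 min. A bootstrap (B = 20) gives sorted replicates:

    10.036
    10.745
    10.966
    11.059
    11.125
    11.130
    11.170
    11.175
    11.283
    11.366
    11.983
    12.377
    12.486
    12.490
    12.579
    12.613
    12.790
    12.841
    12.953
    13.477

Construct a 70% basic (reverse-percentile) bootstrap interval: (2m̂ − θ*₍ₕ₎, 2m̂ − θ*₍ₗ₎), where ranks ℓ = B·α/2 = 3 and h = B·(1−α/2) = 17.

(10.912, 12.736)

Percentile endpoints at ranks 3 and 17: θ*₍3₎ = 10.966, θ*₍17₎ = 12.790.
Basic interval reflects these around m̂:
  lower = 2 × 11.851 − 12.790 = 10.912
  upper = 2 × 11.851 − 10.966 = 12.736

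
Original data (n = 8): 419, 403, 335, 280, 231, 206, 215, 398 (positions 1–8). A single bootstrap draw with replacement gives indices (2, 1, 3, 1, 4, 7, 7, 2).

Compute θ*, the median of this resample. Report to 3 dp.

Resample values: 403, 419, 335, 419, 280, 215, 215, 403.
Sorted: 215, 215, 280, 335, 403, 403, 419, 419
Median = average of the two middle values = 369.000

θ* = 369.000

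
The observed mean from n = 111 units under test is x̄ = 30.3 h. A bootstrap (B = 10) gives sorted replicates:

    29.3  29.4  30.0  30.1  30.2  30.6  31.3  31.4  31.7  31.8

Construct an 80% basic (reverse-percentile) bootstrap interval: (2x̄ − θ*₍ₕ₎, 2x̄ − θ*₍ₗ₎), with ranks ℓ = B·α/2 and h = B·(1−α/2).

Percentile endpoints at ranks 1 and 9: θ*₍1₎ = 29.3, θ*₍9₎ = 31.7.
Basic interval reflects these around x̄:
  lower = 2 × 30.3 − 31.7 = 28.9
  upper = 2 × 30.3 − 29.3 = 31.3

(28.9, 31.3)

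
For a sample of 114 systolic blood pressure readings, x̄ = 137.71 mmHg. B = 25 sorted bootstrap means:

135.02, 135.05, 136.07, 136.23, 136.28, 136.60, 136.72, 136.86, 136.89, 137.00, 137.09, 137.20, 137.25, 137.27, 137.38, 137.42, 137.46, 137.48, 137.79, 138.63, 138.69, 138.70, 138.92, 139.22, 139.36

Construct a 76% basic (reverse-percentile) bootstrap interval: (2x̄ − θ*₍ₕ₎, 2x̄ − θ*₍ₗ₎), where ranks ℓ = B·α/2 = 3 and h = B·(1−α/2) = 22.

(136.72, 139.35)

Percentile endpoints at ranks 3 and 22: θ*₍3₎ = 136.07, θ*₍22₎ = 138.70.
Basic interval reflects these around x̄:
  lower = 2 × 137.71 − 138.70 = 136.72
  upper = 2 × 137.71 − 136.07 = 139.35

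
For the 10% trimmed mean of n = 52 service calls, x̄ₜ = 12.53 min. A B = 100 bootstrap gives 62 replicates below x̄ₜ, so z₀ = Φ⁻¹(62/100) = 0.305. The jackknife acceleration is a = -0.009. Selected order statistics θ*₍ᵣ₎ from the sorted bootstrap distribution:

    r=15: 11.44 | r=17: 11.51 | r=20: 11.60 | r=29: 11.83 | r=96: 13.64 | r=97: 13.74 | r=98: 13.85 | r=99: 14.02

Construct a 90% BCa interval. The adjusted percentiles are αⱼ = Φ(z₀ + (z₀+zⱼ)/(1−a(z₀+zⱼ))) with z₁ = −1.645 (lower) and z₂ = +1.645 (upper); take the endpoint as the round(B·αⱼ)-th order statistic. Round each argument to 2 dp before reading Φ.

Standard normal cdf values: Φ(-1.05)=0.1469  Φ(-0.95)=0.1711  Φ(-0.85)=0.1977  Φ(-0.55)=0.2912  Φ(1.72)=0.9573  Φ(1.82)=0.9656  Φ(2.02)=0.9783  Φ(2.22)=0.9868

(11.44, 14.02)

Lower: z₀ + z₁ = 0.305 + (-1.645) = -1.340; 1 − a(z₀+z₁) = 1 − (-0.009)(-1.340) = 0.9879; argument = 0.305 + (-1.340)/0.9879 = -1.0514 → -1.05.
α₁ = Φ(-1.05) = 0.1469; rank = round(100 × 0.1469) = 15; θ*₍15₎ = 11.44.
Upper: z₀ + z₂ = 1.950; 1 − a(z₀+z₂) = 1.0175; argument = 2.2214 → 2.22; α₂ = 0.9868; rank = 99; θ*₍99₎ = 14.02.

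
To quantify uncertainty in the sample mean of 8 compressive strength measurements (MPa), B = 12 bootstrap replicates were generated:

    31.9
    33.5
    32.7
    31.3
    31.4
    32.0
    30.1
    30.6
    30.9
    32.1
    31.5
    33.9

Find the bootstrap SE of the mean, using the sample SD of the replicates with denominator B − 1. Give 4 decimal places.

Bootstrap SE is the standard deviation of the 12 replicate means.
Mean of replicates: (31.9 + 33.5 + 32.7 + 31.3 + 31.4 + 32.0 + 30.1 + 30.6 + 30.9 + 32.1 + 31.5 + 33.9) / 12 = 381.90000 / 12 = 31.82500
Sum of squared deviations: (+0.07500)² + (+1.67500)² + (+0.87500)² + (−0.52500)² + (−0.42500)² + (+0.17500)² + (−1.72500)² + (−1.22500)² + (−0.92500)² + (+0.27500)² + (−0.32500)² + (+2.07500)² = 13.88250
Variance = 13.88250 / 11 = 1.26205
SE* = √1.26205

SE* = 1.1234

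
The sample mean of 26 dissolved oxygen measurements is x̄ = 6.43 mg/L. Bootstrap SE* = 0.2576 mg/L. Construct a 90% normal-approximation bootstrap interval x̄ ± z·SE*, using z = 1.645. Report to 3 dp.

Margin = 1.645 × 0.2576 = 0.4238
Interval: 6.43 ± 0.4238

(6.006, 6.854)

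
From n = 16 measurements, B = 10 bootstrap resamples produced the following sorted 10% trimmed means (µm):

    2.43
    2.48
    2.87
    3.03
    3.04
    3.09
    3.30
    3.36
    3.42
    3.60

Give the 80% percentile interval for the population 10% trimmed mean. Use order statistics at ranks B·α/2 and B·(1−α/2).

α = 0.20; lower rank = 10 × 0.100 = 1; upper rank = 10 × 0.900 = 9.
The 1st smallest replicate is 2.43; the 9th is 3.42.

(2.43, 3.42)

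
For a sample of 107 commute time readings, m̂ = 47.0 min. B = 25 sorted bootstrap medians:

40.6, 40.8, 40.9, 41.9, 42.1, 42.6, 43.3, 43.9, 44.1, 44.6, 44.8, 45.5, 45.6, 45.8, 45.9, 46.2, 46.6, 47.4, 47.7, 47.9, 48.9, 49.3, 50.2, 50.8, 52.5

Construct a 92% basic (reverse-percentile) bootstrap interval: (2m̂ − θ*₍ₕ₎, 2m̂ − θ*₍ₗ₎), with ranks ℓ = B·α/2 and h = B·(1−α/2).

Percentile endpoints at ranks 1 and 24: θ*₍1₎ = 40.6, θ*₍24₎ = 50.8.
Basic interval reflects these around m̂:
  lower = 2 × 47.0 − 50.8 = 43.2
  upper = 2 × 47.0 − 40.6 = 53.4

(43.2, 53.4)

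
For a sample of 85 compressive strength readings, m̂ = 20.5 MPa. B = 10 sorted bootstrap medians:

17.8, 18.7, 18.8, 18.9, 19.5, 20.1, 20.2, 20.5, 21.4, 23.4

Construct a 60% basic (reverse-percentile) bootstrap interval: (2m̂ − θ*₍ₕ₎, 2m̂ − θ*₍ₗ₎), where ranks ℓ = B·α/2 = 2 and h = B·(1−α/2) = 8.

(20.5, 22.3)

Percentile endpoints at ranks 2 and 8: θ*₍2₎ = 18.7, θ*₍8₎ = 20.5.
Basic interval reflects these around m̂:
  lower = 2 × 20.5 − 20.5 = 20.5
  upper = 2 × 20.5 − 18.7 = 22.3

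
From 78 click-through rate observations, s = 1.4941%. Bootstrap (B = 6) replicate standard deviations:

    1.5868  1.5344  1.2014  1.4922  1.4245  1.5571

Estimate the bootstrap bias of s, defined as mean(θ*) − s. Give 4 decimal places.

bias = −0.0280

mean(θ*) = (1.5868 + 1.5344 + 1.2014 + 1.4922 + 1.4245 + 1.5571) / 6 = 1.46607
bias = 1.46607 − 1.4941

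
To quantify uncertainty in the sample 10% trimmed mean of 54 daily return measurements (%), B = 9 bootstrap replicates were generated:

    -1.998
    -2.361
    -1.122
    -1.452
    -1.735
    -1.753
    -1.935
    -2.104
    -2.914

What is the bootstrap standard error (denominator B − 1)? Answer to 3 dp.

Bootstrap SE is the standard deviation of the 9 replicate 10% trimmed means.
Mean of replicates: ((-1.998) + (-2.361) + (-1.122) + (-1.452) + (-1.735) + (-1.753) + (-1.935) + (-2.104) + (-2.914)) / 9 = -17.3740 / 9 = -1.9304
Sum of squared deviations: (−0.0676)² + (−0.4306)² + (+0.8084)² + (+0.4784)² + (+0.1954)² + (+0.1774)² + (−0.0046)² + (−0.1736)² + (−0.9836)² = 2.1396
Variance = 2.1396 / 8 = 0.2675
SE* = √0.2675

SE* = 0.517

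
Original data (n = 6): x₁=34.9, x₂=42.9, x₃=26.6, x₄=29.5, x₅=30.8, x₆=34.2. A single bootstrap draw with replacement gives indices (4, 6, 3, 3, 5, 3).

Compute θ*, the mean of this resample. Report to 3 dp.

Resample values: 29.5, 34.2, 26.6, 26.6, 30.8, 26.6.
Mean = (29.5 + 34.2 + 26.6 + 26.6 + 30.8 + 26.6) / 6 = 174.30 / 6 = 29.050

θ* = 29.050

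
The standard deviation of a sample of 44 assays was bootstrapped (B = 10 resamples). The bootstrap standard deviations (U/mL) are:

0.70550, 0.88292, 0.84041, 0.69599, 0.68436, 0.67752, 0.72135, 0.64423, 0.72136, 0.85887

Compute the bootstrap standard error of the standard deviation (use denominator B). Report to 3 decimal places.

SE* = 0.080

Bootstrap SE is the standard deviation of the 10 replicate standard deviations.
Mean of replicates: (0.70550 + 0.88292 + 0.84041 + 0.69599 + 0.68436 + 0.67752 + 0.72135 + 0.64423 + 0.72136 + 0.85887) / 10 = 7.432510 / 10 = 0.743251
Sum of squared deviations: (−0.037751)² + (+0.139669)² + (+0.097159)² + (−0.047261)² + (−0.058891)² + (−0.065731)² + (−0.021901)² + (−0.099021)² + (−0.021891)² + (+0.115619)² = 0.064527
Variance = 0.064527 / 10 = 0.006453
SE* = √0.006453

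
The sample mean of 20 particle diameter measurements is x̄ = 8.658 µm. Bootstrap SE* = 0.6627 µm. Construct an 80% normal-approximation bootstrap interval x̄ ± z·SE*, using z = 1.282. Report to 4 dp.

(7.8084, 9.5076)

Margin = 1.282 × 0.6627 = 0.84958
Interval: 8.658 ± 0.84958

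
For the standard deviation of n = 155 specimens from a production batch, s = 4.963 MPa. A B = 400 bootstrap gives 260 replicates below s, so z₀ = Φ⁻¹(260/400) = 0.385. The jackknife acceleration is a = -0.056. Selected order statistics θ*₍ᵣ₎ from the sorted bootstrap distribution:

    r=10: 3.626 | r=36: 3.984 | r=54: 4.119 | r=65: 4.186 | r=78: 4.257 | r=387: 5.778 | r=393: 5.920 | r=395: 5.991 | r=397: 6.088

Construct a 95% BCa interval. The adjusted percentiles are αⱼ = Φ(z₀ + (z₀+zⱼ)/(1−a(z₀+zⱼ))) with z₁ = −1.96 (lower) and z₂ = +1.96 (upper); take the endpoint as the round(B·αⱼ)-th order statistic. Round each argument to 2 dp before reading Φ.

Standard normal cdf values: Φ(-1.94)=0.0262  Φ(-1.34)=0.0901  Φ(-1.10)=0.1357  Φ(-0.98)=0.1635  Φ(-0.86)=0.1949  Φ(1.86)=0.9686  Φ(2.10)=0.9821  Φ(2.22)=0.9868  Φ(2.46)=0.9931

(3.984, 6.088)

Lower: z₀ + z₁ = 0.385 + (-1.960) = -1.575; 1 − a(z₀+z₁) = 1 − (-0.056)(-1.575) = 0.9118; argument = 0.385 + (-1.575)/0.9118 = -1.3424 → -1.34.
α₁ = Φ(-1.34) = 0.0901; rank = round(400 × 0.0901) = 36; θ*₍36₎ = 3.984.
Upper: z₀ + z₂ = 2.345; 1 − a(z₀+z₂) = 1.1313; argument = 2.4578 → 2.46; α₂ = 0.9931; rank = 397; θ*₍397₎ = 6.088.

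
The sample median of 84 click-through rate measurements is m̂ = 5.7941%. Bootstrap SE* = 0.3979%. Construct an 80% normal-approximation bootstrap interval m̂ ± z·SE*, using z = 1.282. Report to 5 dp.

(5.28399, 6.30421)

Margin = 1.282 × 0.3979 = 0.510108
Interval: 5.7941 ± 0.510108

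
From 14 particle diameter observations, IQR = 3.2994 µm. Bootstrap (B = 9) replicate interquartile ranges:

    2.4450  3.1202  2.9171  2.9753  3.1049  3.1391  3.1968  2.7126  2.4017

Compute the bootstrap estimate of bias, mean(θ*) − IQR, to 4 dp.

mean(θ*) = (2.4450 + 3.1202 + 2.9171 + 2.9753 + 3.1049 + 3.1391 + 3.1968 + 2.7126 + 2.4017) / 9 = 2.89030
bias = 2.89030 − 3.2994

bias = −0.4091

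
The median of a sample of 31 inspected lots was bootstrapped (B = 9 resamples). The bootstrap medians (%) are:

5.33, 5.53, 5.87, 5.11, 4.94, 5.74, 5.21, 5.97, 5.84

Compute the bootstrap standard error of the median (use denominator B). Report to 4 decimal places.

SE* = 0.3513

Bootstrap SE is the standard deviation of the 9 replicate medians.
Mean of replicates: (5.33 + 5.53 + 5.87 + 5.11 + 4.94 + 5.74 + 5.21 + 5.97 + 5.84) / 9 = 49.54000 / 9 = 5.50444
Sum of squared deviations: (−0.17444)² + (+0.02556)² + (+0.36556)² + (−0.39444)² + (−0.56444)² + (+0.23556)² + (−0.29444)² + (+0.46556)² + (+0.33556)² = 1.11042
Variance = 1.11042 / 9 = 0.12338
SE* = √0.12338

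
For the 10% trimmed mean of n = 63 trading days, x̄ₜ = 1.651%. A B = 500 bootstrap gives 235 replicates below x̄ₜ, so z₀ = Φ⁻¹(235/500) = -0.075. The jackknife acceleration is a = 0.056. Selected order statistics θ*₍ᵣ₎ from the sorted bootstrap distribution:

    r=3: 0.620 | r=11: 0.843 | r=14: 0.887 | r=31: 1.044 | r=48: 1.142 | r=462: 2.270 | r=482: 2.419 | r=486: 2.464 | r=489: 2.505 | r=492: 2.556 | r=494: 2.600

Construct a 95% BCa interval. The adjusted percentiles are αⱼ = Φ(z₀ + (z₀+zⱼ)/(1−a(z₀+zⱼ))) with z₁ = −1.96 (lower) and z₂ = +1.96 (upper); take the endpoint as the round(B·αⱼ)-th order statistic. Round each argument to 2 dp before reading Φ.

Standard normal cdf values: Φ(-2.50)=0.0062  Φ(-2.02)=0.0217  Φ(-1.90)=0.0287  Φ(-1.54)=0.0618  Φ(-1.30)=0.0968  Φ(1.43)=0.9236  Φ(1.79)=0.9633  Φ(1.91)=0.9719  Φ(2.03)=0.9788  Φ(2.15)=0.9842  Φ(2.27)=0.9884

Lower: z₀ + z₁ = -0.075 + (-1.960) = -2.035; 1 − a(z₀+z₁) = 1 − (0.056)(-2.035) = 1.1140; argument = -0.075 + (-2.035)/1.1140 = -1.9018 → -1.90.
α₁ = Φ(-1.90) = 0.0287; rank = round(500 × 0.0287) = 14; θ*₍14₎ = 0.887.
Upper: z₀ + z₂ = 1.885; 1 − a(z₀+z₂) = 0.8944; argument = 2.0325 → 2.03; α₂ = 0.9788; rank = 489; θ*₍489₎ = 2.505.

(0.887, 2.505)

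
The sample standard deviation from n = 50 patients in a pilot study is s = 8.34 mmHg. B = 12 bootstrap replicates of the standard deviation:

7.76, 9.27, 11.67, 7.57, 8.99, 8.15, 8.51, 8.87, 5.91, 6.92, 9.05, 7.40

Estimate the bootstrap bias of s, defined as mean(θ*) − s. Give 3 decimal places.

bias = −0.001

mean(θ*) = (7.76 + 9.27 + 11.67 + 7.57 + 8.99 + 8.15 + 8.51 + 8.87 + 5.91 + 6.92 + 9.05 + 7.40) / 12 = 8.3392
bias = 8.3392 − 8.34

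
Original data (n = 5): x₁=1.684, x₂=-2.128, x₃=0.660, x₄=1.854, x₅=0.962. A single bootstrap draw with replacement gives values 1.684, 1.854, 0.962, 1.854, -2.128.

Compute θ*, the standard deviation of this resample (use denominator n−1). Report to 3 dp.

Mean = 0.8452; sum of squared deviations = 11.5925
s² = 11.5925 / 4 = 2.8981
s = √2.8981 = 1.702

θ* = 1.702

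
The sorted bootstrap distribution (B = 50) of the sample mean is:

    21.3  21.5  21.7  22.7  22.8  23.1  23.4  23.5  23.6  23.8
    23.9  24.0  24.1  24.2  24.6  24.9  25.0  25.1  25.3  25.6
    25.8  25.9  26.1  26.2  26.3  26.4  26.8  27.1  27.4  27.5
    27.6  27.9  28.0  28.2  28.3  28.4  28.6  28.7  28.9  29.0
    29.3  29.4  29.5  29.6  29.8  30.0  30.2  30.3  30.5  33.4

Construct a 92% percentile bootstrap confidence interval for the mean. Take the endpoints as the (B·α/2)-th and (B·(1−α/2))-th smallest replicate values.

(21.5, 30.3)

α = 0.08; lower rank = 50 × 0.040 = 2; upper rank = 50 × 0.960 = 48.
The 2nd smallest replicate is 21.5; the 48th is 30.3.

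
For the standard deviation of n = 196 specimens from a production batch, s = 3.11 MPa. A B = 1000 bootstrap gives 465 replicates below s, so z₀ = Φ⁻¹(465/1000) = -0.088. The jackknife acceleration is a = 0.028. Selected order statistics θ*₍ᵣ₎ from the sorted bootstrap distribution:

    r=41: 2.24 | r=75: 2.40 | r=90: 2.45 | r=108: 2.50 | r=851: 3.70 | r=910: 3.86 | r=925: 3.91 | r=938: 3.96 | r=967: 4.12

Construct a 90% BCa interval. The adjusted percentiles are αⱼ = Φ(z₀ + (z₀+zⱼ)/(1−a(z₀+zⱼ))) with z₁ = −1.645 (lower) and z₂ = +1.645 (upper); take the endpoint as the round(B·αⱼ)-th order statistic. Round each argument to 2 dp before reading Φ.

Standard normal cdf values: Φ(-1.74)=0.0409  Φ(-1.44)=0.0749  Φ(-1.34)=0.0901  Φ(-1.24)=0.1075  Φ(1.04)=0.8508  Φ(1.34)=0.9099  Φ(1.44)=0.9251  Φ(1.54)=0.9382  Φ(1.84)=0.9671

(2.24, 3.96)

Lower: z₀ + z₁ = -0.088 + (-1.645) = -1.733; 1 − a(z₀+z₁) = 1 − (0.028)(-1.733) = 1.0485; argument = -0.088 + (-1.733)/1.0485 = -1.7408 → -1.74.
α₁ = Φ(-1.74) = 0.0409; rank = round(1000 × 0.0409) = 41; θ*₍41₎ = 2.24.
Upper: z₀ + z₂ = 1.557; 1 − a(z₀+z₂) = 0.9564; argument = 1.5400 → 1.54; α₂ = 0.9382; rank = 938; θ*₍938₎ = 3.96.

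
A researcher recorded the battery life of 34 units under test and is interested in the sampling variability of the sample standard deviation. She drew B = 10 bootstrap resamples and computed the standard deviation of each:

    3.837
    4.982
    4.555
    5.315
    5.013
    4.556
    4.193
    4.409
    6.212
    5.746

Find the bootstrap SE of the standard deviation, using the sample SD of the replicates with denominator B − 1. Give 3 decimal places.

SE* = 0.725

Bootstrap SE is the standard deviation of the 10 replicate standard deviations.
Mean of replicates: (3.837 + 4.982 + 4.555 + 5.315 + 5.013 + 4.556 + 4.193 + 4.409 + 6.212 + 5.746) / 10 = 48.8180 / 10 = 4.8818
Sum of squared deviations: (−1.0448)² + (+0.1002)² + (−0.3268)² + (+0.4332)² + (+0.1312)² + (−0.3258)² + (−0.6888)² + (−0.4728)² + (+1.3302)² + (+0.8642)² = 4.7337
Variance = 4.7337 / 9 = 0.5260
SE* = √0.5260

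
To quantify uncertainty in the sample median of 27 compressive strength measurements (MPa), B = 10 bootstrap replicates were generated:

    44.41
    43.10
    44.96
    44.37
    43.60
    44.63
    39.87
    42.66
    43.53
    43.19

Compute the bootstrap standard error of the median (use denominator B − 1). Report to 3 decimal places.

Bootstrap SE is the standard deviation of the 10 replicate medians.
Mean of replicates: (44.41 + 43.10 + 44.96 + 44.37 + 43.60 + 44.63 + 39.87 + 42.66 + 43.53 + 43.19) / 10 = 434.3200 / 10 = 43.4320
Sum of squared deviations: (+0.9780)² + (−0.3320)² + (+1.5280)² + (+0.9380)² + (+0.1680)² + (+1.1980)² + (−3.5620)² + (−0.7720)² + (+0.0980)² + (−0.2420)² = 19.0968
Variance = 19.0968 / 9 = 2.1219
SE* = √2.1219

SE* = 1.457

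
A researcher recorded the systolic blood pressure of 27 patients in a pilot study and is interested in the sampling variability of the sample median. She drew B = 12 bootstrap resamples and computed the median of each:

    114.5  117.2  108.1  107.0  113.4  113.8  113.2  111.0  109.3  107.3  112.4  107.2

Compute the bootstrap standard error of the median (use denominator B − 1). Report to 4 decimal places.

Bootstrap SE is the standard deviation of the 12 replicate medians.
Mean of replicates: (114.5 + 117.2 + 108.1 + 107.0 + 113.4 + 113.8 + 113.2 + 111.0 + 109.3 + 107.3 + 112.4 + 107.2) / 12 = 1334.40000 / 12 = 111.20000
Sum of squared deviations: (+3.30000)² + (+6.00000)² + (−3.10000)² + (−4.20000)² + (+2.20000)² + (+2.60000)² + (+2.00000)² + (−0.20000)² + (−1.90000)² + (−3.90000)² + (+1.20000)² + (−4.00000)² = 126.04000
Variance = 126.04000 / 11 = 11.45818
SE* = √11.45818

SE* = 3.3850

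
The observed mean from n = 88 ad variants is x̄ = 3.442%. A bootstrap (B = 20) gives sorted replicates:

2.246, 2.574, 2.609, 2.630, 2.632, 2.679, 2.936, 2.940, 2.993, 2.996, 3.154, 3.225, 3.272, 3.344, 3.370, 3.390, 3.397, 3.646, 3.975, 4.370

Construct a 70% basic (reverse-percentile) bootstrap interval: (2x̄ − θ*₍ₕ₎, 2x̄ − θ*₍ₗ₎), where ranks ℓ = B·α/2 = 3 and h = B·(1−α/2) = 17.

Percentile endpoints at ranks 3 and 17: θ*₍3₎ = 2.609, θ*₍17₎ = 3.397.
Basic interval reflects these around x̄:
  lower = 2 × 3.442 − 3.397 = 3.487
  upper = 2 × 3.442 − 2.609 = 4.275

(3.487, 4.275)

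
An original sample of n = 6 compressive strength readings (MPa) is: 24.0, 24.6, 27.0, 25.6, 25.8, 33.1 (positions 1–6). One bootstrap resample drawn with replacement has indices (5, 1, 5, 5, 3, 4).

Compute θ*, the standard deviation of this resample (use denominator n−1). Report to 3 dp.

θ* = 0.961

Resample values: 25.8, 24.0, 25.8, 25.8, 27.0, 25.6.
Mean = 25.6667; sum of squared deviations = 4.6133
s² = 4.6133 / 5 = 0.9227
s = √0.9227 = 0.961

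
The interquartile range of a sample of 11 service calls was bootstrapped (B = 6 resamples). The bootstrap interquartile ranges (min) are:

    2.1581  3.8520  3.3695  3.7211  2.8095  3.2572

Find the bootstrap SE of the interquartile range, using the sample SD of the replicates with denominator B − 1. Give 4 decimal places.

Bootstrap SE is the standard deviation of the 6 replicate interquartile ranges.
Mean of replicates: (2.1581 + 3.8520 + 3.3695 + 3.7211 + 2.8095 + 3.2572) / 6 = 19.16740 / 6 = 3.19457
Sum of squared deviations: (−1.03647)² + (+0.65743)² + (+0.17493)² + (+0.52653)² + (−0.38507)² + (+0.06263)² = 1.96652
Variance = 1.96652 / 5 = 0.39330
SE* = √0.39330

SE* = 0.6271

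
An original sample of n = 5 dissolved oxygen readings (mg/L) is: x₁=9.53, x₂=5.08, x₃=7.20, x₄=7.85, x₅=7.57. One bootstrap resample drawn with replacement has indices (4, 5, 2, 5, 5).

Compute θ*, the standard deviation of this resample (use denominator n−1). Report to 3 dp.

Resample values: 7.85, 7.57, 5.08, 7.57, 7.57.
Mean = 7.1280; sum of squared deviations = 5.3017
s² = 5.3017 / 4 = 1.3254
s = √1.3254 = 1.151

θ* = 1.151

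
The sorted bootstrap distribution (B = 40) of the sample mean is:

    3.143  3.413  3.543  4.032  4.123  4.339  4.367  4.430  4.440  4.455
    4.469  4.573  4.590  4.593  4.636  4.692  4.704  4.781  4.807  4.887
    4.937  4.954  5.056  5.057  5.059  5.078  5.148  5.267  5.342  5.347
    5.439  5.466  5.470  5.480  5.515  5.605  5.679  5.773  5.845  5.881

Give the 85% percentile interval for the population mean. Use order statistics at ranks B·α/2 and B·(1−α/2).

α = 0.15; lower rank = 40 × 0.075 = 3; upper rank = 40 × 0.925 = 37.
The 3rd smallest replicate is 3.543; the 37th is 5.679.

(3.543, 5.679)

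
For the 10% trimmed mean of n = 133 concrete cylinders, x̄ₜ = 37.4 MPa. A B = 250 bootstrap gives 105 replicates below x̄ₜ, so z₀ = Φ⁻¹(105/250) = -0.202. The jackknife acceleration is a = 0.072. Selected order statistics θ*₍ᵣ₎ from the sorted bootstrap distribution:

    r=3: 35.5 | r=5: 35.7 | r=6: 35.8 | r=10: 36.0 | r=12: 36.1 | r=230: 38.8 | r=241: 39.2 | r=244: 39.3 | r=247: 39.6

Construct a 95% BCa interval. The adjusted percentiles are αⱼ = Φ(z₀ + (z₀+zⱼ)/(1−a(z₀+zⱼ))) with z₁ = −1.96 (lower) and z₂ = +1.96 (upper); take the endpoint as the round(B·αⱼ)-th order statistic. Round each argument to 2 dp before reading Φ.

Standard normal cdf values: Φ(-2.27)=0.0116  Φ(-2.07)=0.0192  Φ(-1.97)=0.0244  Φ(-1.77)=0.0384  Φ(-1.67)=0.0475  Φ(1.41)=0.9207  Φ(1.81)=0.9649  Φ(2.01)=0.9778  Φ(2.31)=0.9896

(35.7, 39.2)

Lower: z₀ + z₁ = -0.202 + (-1.960) = -2.162; 1 − a(z₀+z₁) = 1 − (0.072)(-2.162) = 1.1557; argument = -0.202 + (-2.162)/1.1557 = -2.0728 → -2.07.
α₁ = Φ(-2.07) = 0.0192; rank = round(250 × 0.0192) = 5; θ*₍5₎ = 35.7.
Upper: z₀ + z₂ = 1.758; 1 − a(z₀+z₂) = 0.8734; argument = 1.8108 → 1.81; α₂ = 0.9649; rank = 241; θ*₍241₎ = 39.2.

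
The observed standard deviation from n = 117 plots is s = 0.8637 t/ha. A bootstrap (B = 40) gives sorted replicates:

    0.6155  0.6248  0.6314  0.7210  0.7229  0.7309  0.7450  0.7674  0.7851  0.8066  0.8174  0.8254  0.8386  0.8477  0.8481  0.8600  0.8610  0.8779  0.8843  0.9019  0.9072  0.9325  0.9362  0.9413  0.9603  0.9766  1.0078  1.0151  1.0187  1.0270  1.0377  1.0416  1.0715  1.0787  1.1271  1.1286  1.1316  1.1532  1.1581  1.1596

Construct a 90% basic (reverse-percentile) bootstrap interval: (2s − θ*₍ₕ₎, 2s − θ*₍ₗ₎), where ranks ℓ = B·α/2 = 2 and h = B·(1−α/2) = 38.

Percentile endpoints at ranks 2 and 38: θ*₍2₎ = 0.6248, θ*₍38₎ = 1.1532.
Basic interval reflects these around s:
  lower = 2 × 0.8637 − 1.1532 = 0.5742
  upper = 2 × 0.8637 − 0.6248 = 1.1026

(0.5742, 1.1026)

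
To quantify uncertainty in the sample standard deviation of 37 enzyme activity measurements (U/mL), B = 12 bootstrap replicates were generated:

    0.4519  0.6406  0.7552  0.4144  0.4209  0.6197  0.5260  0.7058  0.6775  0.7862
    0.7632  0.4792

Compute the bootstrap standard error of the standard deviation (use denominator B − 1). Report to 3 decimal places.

Bootstrap SE is the standard deviation of the 12 replicate standard deviations.
Mean of replicates: (0.4519 + 0.6406 + 0.7552 + 0.4144 + 0.4209 + 0.6197 + 0.5260 + 0.7058 + 0.6775 + 0.7862 + 0.7632 + 0.4792) / 12 = 7.24060 / 12 = 0.60338
Sum of squared deviations: (−0.15148)² + (+0.03722)² + (+0.15182)² + (−0.18898)² + (−0.18248)² + (+0.01632)² + (−0.07738)² + (+0.10242)² + (+0.07412)² + (+0.18282)² + (+0.15982)² + (−0.12418)² = 0.21302
Variance = 0.21302 / 11 = 0.01937
SE* = √0.01937

SE* = 0.139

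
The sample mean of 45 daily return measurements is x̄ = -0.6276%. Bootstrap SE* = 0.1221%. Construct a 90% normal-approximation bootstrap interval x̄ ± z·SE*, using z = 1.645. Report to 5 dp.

Margin = 1.645 × 0.1221 = 0.200854
Interval: -0.6276 ± 0.200854

(-0.82845, -0.42675)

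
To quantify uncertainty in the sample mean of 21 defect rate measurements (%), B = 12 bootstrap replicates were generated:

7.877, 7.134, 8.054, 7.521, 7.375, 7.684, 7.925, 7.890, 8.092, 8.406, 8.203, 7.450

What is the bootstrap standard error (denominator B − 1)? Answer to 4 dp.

SE* = 0.3750

Bootstrap SE is the standard deviation of the 12 replicate means.
Mean of replicates: (7.877 + 7.134 + 8.054 + 7.521 + 7.375 + 7.684 + 7.925 + 7.890 + 8.092 + 8.406 + 8.203 + 7.450) / 12 = 93.61100 / 12 = 7.80092
Sum of squared deviations: (+0.07608)² + (−0.66692)² + (+0.25308)² + (−0.27992)² + (−0.42592)² + (−0.11692)² + (+0.12408)² + (+0.08908)² + (+0.29108)² + (+0.60508)² + (+0.40208)² + (−0.35092)² = 1.54705
Variance = 1.54705 / 11 = 0.14064
SE* = √0.14064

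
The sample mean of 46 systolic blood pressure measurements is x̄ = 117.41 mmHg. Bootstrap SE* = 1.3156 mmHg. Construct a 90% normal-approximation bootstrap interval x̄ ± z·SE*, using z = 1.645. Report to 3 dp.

Margin = 1.645 × 1.3156 = 2.1642
Interval: 117.41 ± 2.1642

(115.246, 119.574)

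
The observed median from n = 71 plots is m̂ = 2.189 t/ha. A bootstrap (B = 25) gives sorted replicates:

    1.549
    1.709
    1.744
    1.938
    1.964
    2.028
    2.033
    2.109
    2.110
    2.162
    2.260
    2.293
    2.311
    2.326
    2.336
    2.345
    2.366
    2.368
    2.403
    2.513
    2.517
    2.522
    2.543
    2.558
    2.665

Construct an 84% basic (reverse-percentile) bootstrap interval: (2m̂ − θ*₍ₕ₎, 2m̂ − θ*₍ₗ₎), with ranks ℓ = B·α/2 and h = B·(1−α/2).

(1.835, 2.669)

Percentile endpoints at ranks 2 and 23: θ*₍2₎ = 1.709, θ*₍23₎ = 2.543.
Basic interval reflects these around m̂:
  lower = 2 × 2.189 − 2.543 = 1.835
  upper = 2 × 2.189 − 1.709 = 2.669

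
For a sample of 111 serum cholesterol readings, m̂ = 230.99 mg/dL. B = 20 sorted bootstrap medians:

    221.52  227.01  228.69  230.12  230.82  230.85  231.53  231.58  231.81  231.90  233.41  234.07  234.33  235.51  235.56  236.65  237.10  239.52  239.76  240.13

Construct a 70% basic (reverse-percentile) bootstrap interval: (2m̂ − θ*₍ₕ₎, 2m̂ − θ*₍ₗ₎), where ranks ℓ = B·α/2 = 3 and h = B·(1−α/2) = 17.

(224.88, 233.29)

Percentile endpoints at ranks 3 and 17: θ*₍3₎ = 228.69, θ*₍17₎ = 237.10.
Basic interval reflects these around m̂:
  lower = 2 × 230.99 − 237.10 = 224.88
  upper = 2 × 230.99 − 228.69 = 233.29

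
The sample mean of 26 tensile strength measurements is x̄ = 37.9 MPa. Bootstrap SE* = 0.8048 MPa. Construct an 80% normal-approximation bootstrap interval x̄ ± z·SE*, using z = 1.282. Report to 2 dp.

(36.87, 38.93)

Margin = 1.282 × 0.8048 = 1.032
Interval: 37.9 ± 1.032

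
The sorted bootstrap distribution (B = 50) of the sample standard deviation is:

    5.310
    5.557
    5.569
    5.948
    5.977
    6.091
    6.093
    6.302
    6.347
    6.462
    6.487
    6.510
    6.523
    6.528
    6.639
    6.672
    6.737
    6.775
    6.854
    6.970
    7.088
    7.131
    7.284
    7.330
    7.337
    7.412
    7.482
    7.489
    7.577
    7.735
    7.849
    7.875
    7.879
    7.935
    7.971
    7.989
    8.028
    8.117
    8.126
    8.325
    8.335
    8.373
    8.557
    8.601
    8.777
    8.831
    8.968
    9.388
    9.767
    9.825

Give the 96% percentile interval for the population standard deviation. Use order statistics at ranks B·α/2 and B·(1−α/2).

α = 0.04; lower rank = 50 × 0.020 = 1; upper rank = 50 × 0.980 = 49.
The 1st smallest replicate is 5.310; the 49th is 9.767.

(5.310, 9.767)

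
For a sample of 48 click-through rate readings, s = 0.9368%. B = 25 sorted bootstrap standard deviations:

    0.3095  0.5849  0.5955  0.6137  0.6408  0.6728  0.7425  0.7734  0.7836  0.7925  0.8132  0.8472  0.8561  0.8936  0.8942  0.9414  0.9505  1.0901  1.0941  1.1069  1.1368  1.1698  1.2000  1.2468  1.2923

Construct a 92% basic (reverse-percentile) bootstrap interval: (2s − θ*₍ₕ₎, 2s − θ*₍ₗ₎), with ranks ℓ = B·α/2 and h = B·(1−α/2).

(0.6268, 1.5641)

Percentile endpoints at ranks 1 and 24: θ*₍1₎ = 0.3095, θ*₍24₎ = 1.2468.
Basic interval reflects these around s:
  lower = 2 × 0.9368 − 1.2468 = 0.6268
  upper = 2 × 0.9368 − 0.3095 = 1.5641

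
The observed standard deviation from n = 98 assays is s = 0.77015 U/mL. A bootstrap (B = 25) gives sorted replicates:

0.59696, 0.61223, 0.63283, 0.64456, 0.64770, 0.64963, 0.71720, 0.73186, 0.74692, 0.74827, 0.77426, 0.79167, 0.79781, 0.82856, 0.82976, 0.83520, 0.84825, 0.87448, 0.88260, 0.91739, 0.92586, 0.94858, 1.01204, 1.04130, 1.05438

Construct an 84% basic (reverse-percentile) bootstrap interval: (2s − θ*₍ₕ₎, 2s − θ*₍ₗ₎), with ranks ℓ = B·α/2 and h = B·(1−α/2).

Percentile endpoints at ranks 2 and 23: θ*₍2₎ = 0.61223, θ*₍23₎ = 1.01204.
Basic interval reflects these around s:
  lower = 2 × 0.77015 − 1.01204 = 0.52826
  upper = 2 × 0.77015 − 0.61223 = 0.92807

(0.52826, 0.92807)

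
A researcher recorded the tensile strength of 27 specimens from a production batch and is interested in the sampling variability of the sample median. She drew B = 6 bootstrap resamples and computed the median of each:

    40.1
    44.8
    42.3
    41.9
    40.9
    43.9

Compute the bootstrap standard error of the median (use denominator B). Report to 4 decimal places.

SE* = 1.6211

Bootstrap SE is the standard deviation of the 6 replicate medians.
Mean of replicates: (40.1 + 44.8 + 42.3 + 41.9 + 40.9 + 43.9) / 6 = 253.90000 / 6 = 42.31667
Sum of squared deviations: (−2.21667)² + (+2.48333)² + (−0.01667)² + (−0.41667)² + (−1.41667)² + (+1.58333)² = 15.76833
Variance = 15.76833 / 6 = 2.62806
SE* = √2.62806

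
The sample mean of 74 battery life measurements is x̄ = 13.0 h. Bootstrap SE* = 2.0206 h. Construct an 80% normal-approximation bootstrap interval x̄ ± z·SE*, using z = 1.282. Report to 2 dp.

(10.41, 15.59)

Margin = 1.282 × 2.0206 = 2.590
Interval: 13.0 ± 2.590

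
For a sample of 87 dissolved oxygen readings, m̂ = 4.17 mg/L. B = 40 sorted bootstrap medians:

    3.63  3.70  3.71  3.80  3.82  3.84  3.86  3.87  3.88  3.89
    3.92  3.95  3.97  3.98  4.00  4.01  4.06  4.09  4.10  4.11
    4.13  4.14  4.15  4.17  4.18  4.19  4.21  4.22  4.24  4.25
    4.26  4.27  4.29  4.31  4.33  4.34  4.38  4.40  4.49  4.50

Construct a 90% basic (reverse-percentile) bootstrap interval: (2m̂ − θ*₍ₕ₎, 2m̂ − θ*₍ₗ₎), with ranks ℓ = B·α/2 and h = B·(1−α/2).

(3.94, 4.64)

Percentile endpoints at ranks 2 and 38: θ*₍2₎ = 3.70, θ*₍38₎ = 4.40.
Basic interval reflects these around m̂:
  lower = 2 × 4.17 − 4.40 = 3.94
  upper = 2 × 4.17 − 3.70 = 4.64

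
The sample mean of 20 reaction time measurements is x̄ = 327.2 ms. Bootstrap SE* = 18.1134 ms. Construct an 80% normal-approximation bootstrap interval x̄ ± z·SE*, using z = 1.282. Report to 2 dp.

Margin = 1.282 × 18.1134 = 23.221
Interval: 327.2 ± 23.221

(303.98, 350.42)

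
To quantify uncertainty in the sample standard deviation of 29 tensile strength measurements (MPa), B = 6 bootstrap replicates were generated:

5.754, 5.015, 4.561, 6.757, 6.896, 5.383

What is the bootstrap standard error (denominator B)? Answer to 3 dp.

SE* = 0.858

Bootstrap SE is the standard deviation of the 6 replicate standard deviations.
Mean of replicates: (5.754 + 5.015 + 4.561 + 6.757 + 6.896 + 5.383) / 6 = 34.3660 / 6 = 5.7277
Sum of squared deviations: (+0.0263)² + (−0.7127)² + (−1.1667)² + (+1.0293)² + (+1.1683)² + (−0.3447)² = 4.4130
Variance = 4.4130 / 6 = 0.7355
SE* = √0.7355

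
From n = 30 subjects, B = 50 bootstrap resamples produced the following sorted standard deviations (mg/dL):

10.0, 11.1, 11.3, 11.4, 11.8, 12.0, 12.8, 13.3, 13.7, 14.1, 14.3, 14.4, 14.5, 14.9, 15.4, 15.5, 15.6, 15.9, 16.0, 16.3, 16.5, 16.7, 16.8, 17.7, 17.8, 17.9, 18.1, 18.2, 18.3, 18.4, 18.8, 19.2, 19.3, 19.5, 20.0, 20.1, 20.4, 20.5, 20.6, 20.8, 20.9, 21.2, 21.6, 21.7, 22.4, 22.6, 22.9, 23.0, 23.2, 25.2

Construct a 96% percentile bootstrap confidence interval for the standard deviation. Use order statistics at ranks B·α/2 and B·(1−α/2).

(10.0, 23.2)

α = 0.04; lower rank = 50 × 0.020 = 1; upper rank = 50 × 0.980 = 49.
The 1st smallest replicate is 10.0; the 49th is 23.2.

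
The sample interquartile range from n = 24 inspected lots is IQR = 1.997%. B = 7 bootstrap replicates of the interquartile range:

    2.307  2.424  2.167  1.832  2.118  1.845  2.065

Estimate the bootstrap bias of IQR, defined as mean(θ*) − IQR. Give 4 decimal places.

mean(θ*) = (2.307 + 2.424 + 2.167 + 1.832 + 2.118 + 1.845 + 2.065) / 7 = 2.10829
bias = 2.10829 − 1.997

bias = +0.1113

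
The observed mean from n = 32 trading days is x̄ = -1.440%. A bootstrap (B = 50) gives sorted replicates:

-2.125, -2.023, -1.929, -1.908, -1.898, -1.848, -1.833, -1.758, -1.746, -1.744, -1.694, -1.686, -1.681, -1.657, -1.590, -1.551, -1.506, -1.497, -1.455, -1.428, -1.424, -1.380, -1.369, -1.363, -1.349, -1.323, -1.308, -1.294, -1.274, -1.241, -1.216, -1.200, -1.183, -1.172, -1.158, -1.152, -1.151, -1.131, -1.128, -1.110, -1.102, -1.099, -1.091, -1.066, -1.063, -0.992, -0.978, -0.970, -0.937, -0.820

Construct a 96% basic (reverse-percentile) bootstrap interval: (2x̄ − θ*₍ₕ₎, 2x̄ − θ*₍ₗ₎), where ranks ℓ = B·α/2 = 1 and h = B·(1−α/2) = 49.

(-1.943, -0.755)

Percentile endpoints at ranks 1 and 49: θ*₍1₎ = -2.125, θ*₍49₎ = -0.937.
Basic interval reflects these around x̄:
  lower = 2 × -1.440 − -0.937 = -1.943
  upper = 2 × -1.440 − -2.125 = -0.755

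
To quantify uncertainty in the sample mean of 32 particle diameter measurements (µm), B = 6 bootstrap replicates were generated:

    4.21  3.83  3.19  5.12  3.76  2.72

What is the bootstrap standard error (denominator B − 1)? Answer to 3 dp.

SE* = 0.831

Bootstrap SE is the standard deviation of the 6 replicate means.
Mean of replicates: (4.21 + 3.83 + 3.19 + 5.12 + 3.76 + 2.72) / 6 = 22.8300 / 6 = 3.8050
Sum of squared deviations: (+0.4050)² + (+0.0250)² + (−0.6150)² + (+1.3150)² + (−0.0450)² + (−1.0850)² = 3.4513
Variance = 3.4513 / 5 = 0.6903
SE* = √0.6903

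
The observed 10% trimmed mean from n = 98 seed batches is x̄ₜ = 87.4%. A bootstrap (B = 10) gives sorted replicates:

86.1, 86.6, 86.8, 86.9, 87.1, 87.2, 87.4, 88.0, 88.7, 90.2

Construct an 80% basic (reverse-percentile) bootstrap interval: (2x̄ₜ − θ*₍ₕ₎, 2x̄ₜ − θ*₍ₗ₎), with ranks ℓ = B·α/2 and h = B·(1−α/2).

(86.1, 88.7)

Percentile endpoints at ranks 1 and 9: θ*₍1₎ = 86.1, θ*₍9₎ = 88.7.
Basic interval reflects these around x̄ₜ:
  lower = 2 × 87.4 − 88.7 = 86.1
  upper = 2 × 87.4 − 86.1 = 88.7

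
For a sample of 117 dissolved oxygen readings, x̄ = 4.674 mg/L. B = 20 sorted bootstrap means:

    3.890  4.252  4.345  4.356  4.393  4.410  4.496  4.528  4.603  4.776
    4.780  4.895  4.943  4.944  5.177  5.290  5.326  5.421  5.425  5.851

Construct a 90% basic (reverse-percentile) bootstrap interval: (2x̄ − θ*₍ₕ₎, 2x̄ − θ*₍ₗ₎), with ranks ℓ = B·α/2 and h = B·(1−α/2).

(3.923, 5.458)

Percentile endpoints at ranks 1 and 19: θ*₍1₎ = 3.890, θ*₍19₎ = 5.425.
Basic interval reflects these around x̄:
  lower = 2 × 4.674 − 5.425 = 3.923
  upper = 2 × 4.674 − 3.890 = 5.458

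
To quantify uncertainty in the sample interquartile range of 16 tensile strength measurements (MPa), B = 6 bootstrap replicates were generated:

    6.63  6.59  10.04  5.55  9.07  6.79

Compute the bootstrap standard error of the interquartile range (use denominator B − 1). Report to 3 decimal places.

Bootstrap SE is the standard deviation of the 6 replicate interquartile ranges.
Mean of replicates: (6.63 + 6.59 + 10.04 + 5.55 + 9.07 + 6.79) / 6 = 44.6700 / 6 = 7.4450
Sum of squared deviations: (−0.8150)² + (−0.8550)² + (+2.5950)² + (−1.8950)² + (+1.6250)² + (−0.6550)² = 14.7899
Variance = 14.7899 / 5 = 2.9580
SE* = √2.9580

SE* = 1.720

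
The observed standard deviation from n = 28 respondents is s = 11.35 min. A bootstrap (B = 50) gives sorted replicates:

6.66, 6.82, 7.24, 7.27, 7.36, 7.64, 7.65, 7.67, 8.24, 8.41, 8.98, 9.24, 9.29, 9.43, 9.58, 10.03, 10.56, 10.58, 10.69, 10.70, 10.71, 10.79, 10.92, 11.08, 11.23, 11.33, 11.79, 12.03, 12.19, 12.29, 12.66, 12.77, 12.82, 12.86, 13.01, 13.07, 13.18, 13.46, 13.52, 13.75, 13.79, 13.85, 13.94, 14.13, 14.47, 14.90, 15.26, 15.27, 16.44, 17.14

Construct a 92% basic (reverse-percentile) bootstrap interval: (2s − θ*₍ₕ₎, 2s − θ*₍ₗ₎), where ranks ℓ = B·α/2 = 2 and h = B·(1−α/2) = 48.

(7.43, 15.88)

Percentile endpoints at ranks 2 and 48: θ*₍2₎ = 6.82, θ*₍48₎ = 15.27.
Basic interval reflects these around s:
  lower = 2 × 11.35 − 15.27 = 7.43
  upper = 2 × 11.35 − 6.82 = 15.88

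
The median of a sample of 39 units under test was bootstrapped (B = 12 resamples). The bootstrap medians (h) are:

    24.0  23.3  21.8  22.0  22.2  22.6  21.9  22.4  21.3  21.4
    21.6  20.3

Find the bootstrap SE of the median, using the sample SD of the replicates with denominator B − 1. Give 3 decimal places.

SE* = 0.960

Bootstrap SE is the standard deviation of the 12 replicate medians.
Mean of replicates: (24.0 + 23.3 + 21.8 + 22.0 + 22.2 + 22.6 + 21.9 + 22.4 + 21.3 + 21.4 + 21.6 + 20.3) / 12 = 264.8000 / 12 = 22.0667
Sum of squared deviations: (+1.9333)² + (+1.2333)² + (−0.2667)² + (−0.0667)² + (+0.1333)² + (+0.5333)² + (−0.1667)² + (+0.3333)² + (−0.7667)² + (−0.6667)² + (−0.4667)² + (−1.7667)² = 10.1467
Variance = 10.1467 / 11 = 0.9224
SE* = √0.9224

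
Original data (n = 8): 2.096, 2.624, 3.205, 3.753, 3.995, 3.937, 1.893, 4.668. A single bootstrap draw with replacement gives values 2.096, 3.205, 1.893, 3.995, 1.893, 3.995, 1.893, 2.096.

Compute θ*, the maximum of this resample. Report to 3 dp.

θ* = 3.995

Maximum = 3.995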